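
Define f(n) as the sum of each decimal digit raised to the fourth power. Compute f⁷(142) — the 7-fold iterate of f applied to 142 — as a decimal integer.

142 → 273
273 → 2498
2498 → 10929
10929 → 13139
13139 → 6725
6725 → 4338
4338 → 4514

4514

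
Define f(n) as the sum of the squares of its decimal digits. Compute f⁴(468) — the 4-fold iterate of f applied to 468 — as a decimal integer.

58

468 → 4² + 6² + 8² = 116
116 → 1² + 1² + 6² = 38
38 → 3² + 8² = 73
73 → 7² + 3² = 58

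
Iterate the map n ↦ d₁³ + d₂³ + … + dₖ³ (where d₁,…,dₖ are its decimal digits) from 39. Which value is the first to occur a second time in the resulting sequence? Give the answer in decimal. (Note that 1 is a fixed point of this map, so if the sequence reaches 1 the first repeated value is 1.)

39 → 3³ + 9³ = 756
756 → 7³ + 5³ + 6³ = 684
684 → 6³ + 8³ + 4³ = 792
792 → 7³ + 9³ + 2³ = 1080
1080 → 1³ + 0³ + 8³ + 0³ = 513
513 → 5³ + 1³ + 3³ = 153
153 → 1³ + 5³ + 3³ = 153  — 153 already appeared earlier.

153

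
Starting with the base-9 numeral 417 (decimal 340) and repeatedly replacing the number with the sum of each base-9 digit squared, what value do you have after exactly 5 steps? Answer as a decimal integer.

68

340 = (4,1,7)_9 → 4² + 1² + 7² = 16 + 1 + 49 = 66
66 = (7,3)_9 → 7² + 3² = 49 + 9 = 58
58 = (6,4)_9 → 6² + 4² = 36 + 16 = 52
52 = (5,7)_9 → 5² + 7² = 25 + 49 = 74
74 = (8,2)_9 → 8² + 2² = 64 + 4 = 68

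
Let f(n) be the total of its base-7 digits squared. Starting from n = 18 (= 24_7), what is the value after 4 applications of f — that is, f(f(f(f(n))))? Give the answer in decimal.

2

18 = (2,4)_7 → 2² + 4² = 4 + 16 = 20
20 = (2,6)_7 → 2² + 6² = 4 + 36 = 40
40 = (5,5)_7 → 5² + 5² = 25 + 25 = 50
50 = (1,0,1)_7 → 1² + 0² + 1² = 1 + 0 + 1 = 2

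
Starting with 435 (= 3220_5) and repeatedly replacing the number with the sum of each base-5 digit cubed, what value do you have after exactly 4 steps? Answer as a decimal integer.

65

435 = (3,2,2,0)_5 → 3³ + 2³ + 2³ + 0³ = 43
43 = (1,3,3)_5 → 1³ + 3³ + 3³ = 55
55 = (2,1,0)_5 → 2³ + 1³ + 0³ = 9
9 = (1,4)_5 → 1³ + 4³ = 65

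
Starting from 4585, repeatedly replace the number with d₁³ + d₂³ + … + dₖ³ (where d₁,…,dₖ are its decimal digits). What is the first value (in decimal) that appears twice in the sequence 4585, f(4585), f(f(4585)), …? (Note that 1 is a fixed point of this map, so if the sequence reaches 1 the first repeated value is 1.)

370

4585 → 4³ + 5³ + 8³ + 5³ = 64 + 125 + 512 + 125 = 826
826 → 8³ + 2³ + 6³ = 512 + 8 + 216 = 736
736 → 7³ + 3³ + 6³ = 343 + 27 + 216 = 586
586 → 5³ + 8³ + 6³ = 125 + 512 + 216 = 853
853 → 8³ + 5³ + 3³ = 512 + 125 + 27 = 664
664 → 6³ + 6³ + 4³ = 216 + 216 + 64 = 496
496 → 4³ + 9³ + 6³ = 64 + 729 + 216 = 1009
1009 → 1³ + 0³ + 0³ + 9³ = 1 + 0 + 0 + 729 = 730
730 → 7³ + 3³ + 0³ = 343 + 27 + 0 = 370
370 → 3³ + 7³ + 0³ = 27 + 343 + 0 = 370  — 370 already appeared earlier.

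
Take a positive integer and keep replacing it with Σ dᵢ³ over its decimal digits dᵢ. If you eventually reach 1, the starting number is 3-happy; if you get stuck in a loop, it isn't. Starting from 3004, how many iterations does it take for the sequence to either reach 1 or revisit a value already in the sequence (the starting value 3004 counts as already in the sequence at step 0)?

4

3004 → 3³ + 0³ + 0³ + 4³ = 27 + 0 + 0 + 64 = 91
91 → 9³ + 1³ = 729 + 1 = 730
730 → 7³ + 3³ + 0³ = 343 + 27 + 0 = 370
370 → 3³ + 7³ + 0³ = 27 + 343 + 0 = 370  — 370 repeats.
That took 4 steps.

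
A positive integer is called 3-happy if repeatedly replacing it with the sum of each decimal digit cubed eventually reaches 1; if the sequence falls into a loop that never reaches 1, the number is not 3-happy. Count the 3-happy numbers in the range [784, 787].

784: 784 → 919 → 1459 → 919  (repeats 919)
785: 785 → 980 → 1241 → 74 → 407 → 407  (repeats 407)
786: 786 → 1071 → 345 → 216 → 225 → 141 → 66 → 432 → 99 → 1458 → 702 → 351 → 153 → 153  (repeats 153)
787: 787 → 1198 → 1243 → 100 → 1  (reaches 1)
3-happy: 787

1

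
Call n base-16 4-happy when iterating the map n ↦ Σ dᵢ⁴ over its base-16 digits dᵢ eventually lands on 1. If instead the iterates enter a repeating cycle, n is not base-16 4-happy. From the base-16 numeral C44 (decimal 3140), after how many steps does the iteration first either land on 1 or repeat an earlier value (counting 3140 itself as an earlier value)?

9

3140 = (12,4,4)_16 → 12⁴ + 4⁴ + 4⁴ = 21248
21248 = (5,3,0,0)_16 → 5⁴ + 3⁴ + 0⁴ + 0⁴ = 706
706 = (2,12,2)_16 → 2⁴ + 12⁴ + 2⁴ = 20768
20768 = (5,1,2,0)_16 → 5⁴ + 1⁴ + 2⁴ + 0⁴ = 642
642 = (2,8,2)_16 → 2⁴ + 8⁴ + 2⁴ = 4128
4128 = (1,0,2,0)_16 → 1⁴ + 0⁴ + 2⁴ + 0⁴ = 17
17 = (1,1)_16 → 1⁴ + 1⁴ = 2
2 = (2)_16 → 2⁴ = 16
16 = (1,0)_16 → 1⁴ + 0⁴ = 1  — reached 1.
That took 9 steps.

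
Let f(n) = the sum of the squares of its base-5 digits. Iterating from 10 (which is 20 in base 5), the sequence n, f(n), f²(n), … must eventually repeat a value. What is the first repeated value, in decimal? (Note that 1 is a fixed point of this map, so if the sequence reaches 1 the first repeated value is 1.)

10 = (2,0)_5 → 2² + 0² = 4 + 0 = 4
4 = (4)_5 → 4² = 16
16 = (3,1)_5 → 3² + 1² = 9 + 1 = 10  — 10 already appeared earlier.

10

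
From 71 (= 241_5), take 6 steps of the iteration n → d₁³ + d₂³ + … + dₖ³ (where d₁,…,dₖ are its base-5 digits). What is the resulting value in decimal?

9

71 = (2,4,1)_5 → 2³ + 4³ + 1³ = 73
73 = (2,4,3)_5 → 2³ + 4³ + 3³ = 99
99 = (3,4,4)_5 → 3³ + 4³ + 4³ = 155
155 = (1,1,1,0)_5 → 1³ + 1³ + 1³ + 0³ = 3
3 = (3)_5 → 3³ = 27
27 = (1,0,2)_5 → 1³ + 0³ + 2³ = 9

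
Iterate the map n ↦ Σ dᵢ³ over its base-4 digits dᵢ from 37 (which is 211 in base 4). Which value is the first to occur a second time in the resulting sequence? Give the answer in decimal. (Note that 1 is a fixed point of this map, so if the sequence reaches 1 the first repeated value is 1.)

1

37 = (2,1,1)_4 → 2³ + 1³ + 1³ = 10
10 = (2,2)_4 → 2³ + 2³ = 16
16 = (1,0,0)_4 → 1³ + 0³ + 0³ = 1  — reached the fixed point 1.
1 → 1, so 1 is the first repeated value.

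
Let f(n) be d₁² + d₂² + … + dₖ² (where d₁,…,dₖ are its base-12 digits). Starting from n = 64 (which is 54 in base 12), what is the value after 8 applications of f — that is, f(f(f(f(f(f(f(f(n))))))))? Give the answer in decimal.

26

64 = (5,4)_12 → 5² + 4² = 25 + 16 = 41
41 = (3,5)_12 → 3² + 5² = 9 + 25 = 34
34 = (2,10)_12 → 2² + 10² = 4 + 100 = 104
104 = (8,8)_12 → 8² + 8² = 64 + 64 = 128
128 = (10,8)_12 → 10² + 8² = 100 + 64 = 164
164 = (1,1,8)_12 → 1² + 1² + 8² = 1 + 1 + 64 = 66
66 = (5,6)_12 → 5² + 6² = 25 + 36 = 61
61 = (5,1)_12 → 5² + 1² = 25 + 1 = 26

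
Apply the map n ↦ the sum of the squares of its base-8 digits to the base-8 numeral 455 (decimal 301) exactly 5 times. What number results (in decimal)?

5

301 = (4,5,5)_8 → 4² + 5² + 5² = 66
66 = (1,0,2)_8 → 1² + 0² + 2² = 5
5 = (5)_8 → 5² = 25
25 = (3,1)_8 → 3² + 1² = 10
10 = (1,2)_8 → 1² + 2² = 5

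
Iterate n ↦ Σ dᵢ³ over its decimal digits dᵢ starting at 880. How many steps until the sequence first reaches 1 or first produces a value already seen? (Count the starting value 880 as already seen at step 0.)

4

880 → 8³ + 8³ + 0³ = 1024
1024 → 1³ + 0³ + 2³ + 4³ = 73
73 → 7³ + 3³ = 370
370 → 3³ + 7³ + 0³ = 370  — 370 repeats.
That took 4 steps.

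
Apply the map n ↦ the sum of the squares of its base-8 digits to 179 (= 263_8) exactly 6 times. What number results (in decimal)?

179 = (2,6,3)_8 → 2² + 6² + 3² = 49
49 = (6,1)_8 → 6² + 1² = 37
37 = (4,5)_8 → 4² + 5² = 41
41 = (5,1)_8 → 5² + 1² = 26
26 = (3,2)_8 → 3² + 2² = 13
13 = (1,5)_8 → 1² + 5² = 26

26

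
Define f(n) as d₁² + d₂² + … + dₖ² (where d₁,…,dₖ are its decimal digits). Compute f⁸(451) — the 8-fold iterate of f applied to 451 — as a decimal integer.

145

451 → 42
42 → 20
20 → 4
4 → 16
16 → 37
37 → 58
58 → 89
89 → 145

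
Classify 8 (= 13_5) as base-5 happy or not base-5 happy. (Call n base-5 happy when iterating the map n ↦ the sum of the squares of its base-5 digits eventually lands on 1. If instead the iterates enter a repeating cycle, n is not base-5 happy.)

not base-5 happy

8 = (1,3)_5 → 1² + 3² = 10
10 = (2,0)_5 → 2² + 0² = 4
4 = (4)_5 → 4² = 16
16 = (3,1)_5 → 3² + 1² = 10  — 10 already seen; the sequence cycles without reaching 1.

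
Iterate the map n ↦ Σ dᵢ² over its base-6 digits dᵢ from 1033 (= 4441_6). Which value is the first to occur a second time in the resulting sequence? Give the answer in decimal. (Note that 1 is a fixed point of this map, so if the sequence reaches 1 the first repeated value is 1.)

1033 = (4,4,4,1)_6 → 4² + 4² + 4² + 1² = 49
49 = (1,2,1)_6 → 1² + 2² + 1² = 6
6 = (1,0)_6 → 1² + 0² = 1  — reached the fixed point 1.
1 → 1, so 1 is the first repeated value.

1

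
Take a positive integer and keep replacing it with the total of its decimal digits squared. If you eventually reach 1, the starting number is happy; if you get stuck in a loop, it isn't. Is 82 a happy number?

82 → 68
68 → 100
100 → 1  — reached 1.

happy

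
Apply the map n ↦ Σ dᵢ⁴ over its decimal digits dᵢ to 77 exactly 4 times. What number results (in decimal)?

77 → 4802
4802 → 4368
4368 → 5729
5729 → 9603

9603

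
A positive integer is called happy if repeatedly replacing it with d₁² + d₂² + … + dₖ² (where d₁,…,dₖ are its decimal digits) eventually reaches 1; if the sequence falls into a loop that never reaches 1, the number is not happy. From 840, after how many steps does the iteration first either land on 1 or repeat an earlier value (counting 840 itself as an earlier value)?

840 → 8² + 4² + 0² = 64 + 16 + 0 = 80
80 → 8² + 0² = 64 + 0 = 64
64 → 6² + 4² = 36 + 16 = 52
52 → 5² + 2² = 25 + 4 = 29
29 → 2² + 9² = 4 + 81 = 85
85 → 8² + 5² = 64 + 25 = 89
89 → 8² + 9² = 64 + 81 = 145
145 → 1² + 4² + 5² = 1 + 16 + 25 = 42
42 → 4² + 2² = 16 + 4 = 20
20 → 2² + 0² = 4 + 0 = 4
4 → 4² = 16
16 → 1² + 6² = 1 + 36 = 37
37 → 3² + 7² = 9 + 49 = 58
58 → 5² + 8² = 25 + 64 = 89  — 89 repeats.
That took 14 steps.

14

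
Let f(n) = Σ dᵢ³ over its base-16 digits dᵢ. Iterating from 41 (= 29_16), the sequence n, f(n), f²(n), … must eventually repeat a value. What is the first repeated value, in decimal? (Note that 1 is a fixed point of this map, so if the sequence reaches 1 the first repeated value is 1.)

2729

41 = (2,9)_16 → 2³ + 9³ = 737
737 = (2,14,1)_16 → 2³ + 14³ + 1³ = 2753
2753 = (10,12,1)_16 → 10³ + 12³ + 1³ = 2729
2729 = (10,10,9)_16 → 10³ + 10³ + 9³ = 2729  — 2729 already appeared earlier.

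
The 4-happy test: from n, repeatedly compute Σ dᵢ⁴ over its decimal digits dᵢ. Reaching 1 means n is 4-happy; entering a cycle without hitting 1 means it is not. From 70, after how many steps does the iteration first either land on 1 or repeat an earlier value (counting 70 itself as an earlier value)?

70 → 2401
2401 → 273
273 → 2498
2498 → 10929
10929 → 13139
13139 → 6725
6725 → 4338
4338 → 4514
4514 → 1138
1138 → 4179
4179 → 9219
9219 → 13139  — 13139 repeats.
That took 12 steps.

12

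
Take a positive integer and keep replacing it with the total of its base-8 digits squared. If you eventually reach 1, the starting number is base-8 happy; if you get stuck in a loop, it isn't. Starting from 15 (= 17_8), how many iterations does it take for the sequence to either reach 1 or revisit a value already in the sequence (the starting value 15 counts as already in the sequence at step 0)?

6

15 = (1,7)_8 → 1² + 7² = 50
50 = (6,2)_8 → 6² + 2² = 40
40 = (5,0)_8 → 5² + 0² = 25
25 = (3,1)_8 → 3² + 1² = 10
10 = (1,2)_8 → 1² + 2² = 5
5 = (5)_8 → 5² = 25  — 25 repeats.
That took 6 steps.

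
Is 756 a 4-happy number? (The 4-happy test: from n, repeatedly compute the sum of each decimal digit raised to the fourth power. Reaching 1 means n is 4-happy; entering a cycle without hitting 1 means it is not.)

not 4-happy

756 → 7⁴ + 5⁴ + 6⁴ = 4322
4322 → 4⁴ + 3⁴ + 2⁴ + 2⁴ = 369
369 → 3⁴ + 6⁴ + 9⁴ = 7938
7938 → 7⁴ + 9⁴ + 3⁴ + 8⁴ = 13139
13139 → 1⁴ + 3⁴ + 1⁴ + 3⁴ + 9⁴ = 6725
6725 → 6⁴ + 7⁴ + 2⁴ + 5⁴ = 4338
4338 → 4⁴ + 3⁴ + 3⁴ + 8⁴ = 4514
4514 → 4⁴ + 5⁴ + 1⁴ + 4⁴ = 1138
1138 → 1⁴ + 1⁴ + 3⁴ + 8⁴ = 4179
4179 → 4⁴ + 1⁴ + 7⁴ + 9⁴ = 9219
9219 → 9⁴ + 2⁴ + 1⁴ + 9⁴ = 13139  — 13139 already seen; the sequence cycles without reaching 1.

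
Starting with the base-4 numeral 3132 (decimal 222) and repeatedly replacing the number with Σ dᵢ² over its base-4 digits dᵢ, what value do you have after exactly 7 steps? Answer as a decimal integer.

222 = (3,1,3,2)_4 → 3² + 1² + 3² + 2² = 9 + 1 + 9 + 4 = 23
23 = (1,1,3)_4 → 1² + 1² + 3² = 1 + 1 + 9 = 11
11 = (2,3)_4 → 2² + 3² = 4 + 9 = 13
13 = (3,1)_4 → 3² + 1² = 9 + 1 = 10
10 = (2,2)_4 → 2² + 2² = 4 + 4 = 8
8 = (2,0)_4 → 2² + 0² = 4 + 0 = 4
4 = (1,0)_4 → 1² + 0² = 1 + 0 = 1

1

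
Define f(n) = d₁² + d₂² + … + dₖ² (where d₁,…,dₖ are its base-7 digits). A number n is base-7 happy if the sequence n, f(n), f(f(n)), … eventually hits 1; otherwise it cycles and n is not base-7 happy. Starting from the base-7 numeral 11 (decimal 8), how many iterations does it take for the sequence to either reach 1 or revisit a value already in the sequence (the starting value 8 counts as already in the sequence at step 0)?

4

8 = (1,1)_7 → 1² + 1² = 1 + 1 = 2
2 = (2)_7 → 2² = 4
4 = (4)_7 → 4² = 16
16 = (2,2)_7 → 2² + 2² = 4 + 4 = 8  — 8 repeats.
That took 4 steps.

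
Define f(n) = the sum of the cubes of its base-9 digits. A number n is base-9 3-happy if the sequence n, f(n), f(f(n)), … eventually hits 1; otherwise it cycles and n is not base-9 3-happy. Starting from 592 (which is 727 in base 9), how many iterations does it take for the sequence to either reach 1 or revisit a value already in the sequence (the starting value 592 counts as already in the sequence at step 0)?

592 = (7,2,7)_9 → 7³ + 2³ + 7³ = 694
694 = (8,5,1)_9 → 8³ + 5³ + 1³ = 638
638 = (7,7,8)_9 → 7³ + 7³ + 8³ = 1198
1198 = (1,5,7,1)_9 → 1³ + 5³ + 7³ + 1³ = 470
470 = (5,7,2)_9 → 5³ + 7³ + 2³ = 476
476 = (5,7,8)_9 → 5³ + 7³ + 8³ = 980
980 = (1,3,0,8)_9 → 1³ + 3³ + 0³ + 8³ = 540
540 = (6,6,0)_9 → 6³ + 6³ + 0³ = 432
432 = (5,3,0)_9 → 5³ + 3³ + 0³ = 152
152 = (1,7,8)_9 → 1³ + 7³ + 8³ = 856
856 = (1,1,5,1)_9 → 1³ + 1³ + 5³ + 1³ = 128
128 = (1,5,2)_9 → 1³ + 5³ + 2³ = 134
134 = (1,5,8)_9 → 1³ + 5³ + 8³ = 638  — 638 repeats.
That took 13 steps.

13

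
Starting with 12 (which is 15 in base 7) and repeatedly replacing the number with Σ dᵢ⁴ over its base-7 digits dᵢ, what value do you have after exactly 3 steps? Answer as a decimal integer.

1394

12 = (1,5)_7 → 1⁴ + 5⁴ = 1 + 625 = 626
626 = (1,5,5,3)_7 → 1⁴ + 5⁴ + 5⁴ + 3⁴ = 1 + 625 + 625 + 81 = 1332
1332 = (3,6,1,2)_7 → 3⁴ + 6⁴ + 1⁴ + 2⁴ = 81 + 1296 + 1 + 16 = 1394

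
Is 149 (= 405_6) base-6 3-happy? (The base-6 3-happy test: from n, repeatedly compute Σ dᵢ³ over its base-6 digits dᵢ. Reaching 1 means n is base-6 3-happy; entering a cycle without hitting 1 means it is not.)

149 = (4,0,5)_6 → 4³ + 0³ + 5³ = 64 + 0 + 125 = 189
189 = (5,1,3)_6 → 5³ + 1³ + 3³ = 125 + 1 + 27 = 153
153 = (4,1,3)_6 → 4³ + 1³ + 3³ = 64 + 1 + 27 = 92
92 = (2,3,2)_6 → 2³ + 3³ + 2³ = 8 + 27 + 8 = 43
43 = (1,1,1)_6 → 1³ + 1³ + 1³ = 1 + 1 + 1 = 3
3 = (3)_6 → 3³ = 27
27 = (4,3)_6 → 4³ + 3³ = 64 + 27 = 91
91 = (2,3,1)_6 → 2³ + 3³ + 1³ = 8 + 27 + 1 = 36
36 = (1,0,0)_6 → 1³ + 0³ + 0³ = 1 + 0 + 0 = 1  — reached 1.

base-6 3-happy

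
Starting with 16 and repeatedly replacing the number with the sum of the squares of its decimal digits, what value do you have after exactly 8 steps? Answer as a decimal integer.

16

16 → 1² + 6² = 37
37 → 3² + 7² = 58
58 → 5² + 8² = 89
89 → 8² + 9² = 145
145 → 1² + 4² + 5² = 42
42 → 4² + 2² = 20
20 → 2² + 0² = 4
4 → 4² = 16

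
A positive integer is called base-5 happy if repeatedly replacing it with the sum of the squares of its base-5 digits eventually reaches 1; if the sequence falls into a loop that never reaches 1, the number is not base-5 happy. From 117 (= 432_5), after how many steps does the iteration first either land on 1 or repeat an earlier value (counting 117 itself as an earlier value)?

4

117 = (4,3,2)_5 → 29
29 = (1,0,4)_5 → 17
17 = (3,2)_5 → 13
13 = (2,3)_5 → 13  — 13 repeats.
That took 4 steps.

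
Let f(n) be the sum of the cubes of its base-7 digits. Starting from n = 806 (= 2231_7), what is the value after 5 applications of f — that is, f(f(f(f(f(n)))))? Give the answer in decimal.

92

806 = (2,2,3,1)_7 → 44
44 = (6,2)_7 → 224
224 = (4,4,0)_7 → 128
128 = (2,4,2)_7 → 80
80 = (1,4,3)_7 → 92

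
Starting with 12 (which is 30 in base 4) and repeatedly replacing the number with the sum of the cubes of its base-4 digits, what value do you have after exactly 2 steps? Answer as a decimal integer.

36

12 = (3,0)_4 → 3³ + 0³ = 27 + 0 = 27
27 = (1,2,3)_4 → 1³ + 2³ + 3³ = 1 + 8 + 27 = 36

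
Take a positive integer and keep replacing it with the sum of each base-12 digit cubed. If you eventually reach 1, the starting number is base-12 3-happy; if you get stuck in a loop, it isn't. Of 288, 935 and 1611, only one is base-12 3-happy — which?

288: 288 → 8 → 512 → 755 → 1464 → 1008 → 343 → 415 → 1351 → 1136 → 1855 → 1344 → 793 → 342 → 288  — repeats 288 (not base-12 3-happy)
935: 935 → 1672 → 1738 → 1001 → 1672  — repeats 1672 (not base-12 3-happy)
1611: 1611 → 1366 → 1854 → 1217 → 762 → 368 → 736 → 190 → 1028 → 856 → 1520 → 1728 → 1  — reaches 1 (base-12 3-happy)

1611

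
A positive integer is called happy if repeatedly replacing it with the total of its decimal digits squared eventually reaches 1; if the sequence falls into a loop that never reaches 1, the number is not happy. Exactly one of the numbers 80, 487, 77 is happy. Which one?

80: 80 → 64 → 52 → 29 → 85 → 89 → 145 → 42 → 20 → 4 → 16 → 37 → 58 → 89  — repeats 89 (not happy)
487: 487 → 129 → 86 → 100 → 1  — reaches 1 (happy)
77: 77 → 98 → 145 → 42 → 20 → 4 → 16 → 37 → 58 → 89 → 145  — repeats 145 (not happy)

487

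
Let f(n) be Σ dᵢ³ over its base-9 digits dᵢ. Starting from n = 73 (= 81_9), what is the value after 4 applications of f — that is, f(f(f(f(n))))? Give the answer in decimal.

73 = (8,1)_9 → 8³ + 1³ = 512 + 1 = 513
513 = (6,3,0)_9 → 6³ + 3³ + 0³ = 216 + 27 + 0 = 243
243 = (3,0,0)_9 → 3³ + 0³ + 0³ = 27 + 0 + 0 = 27
27 = (3,0)_9 → 3³ + 0³ = 27 + 0 = 27

27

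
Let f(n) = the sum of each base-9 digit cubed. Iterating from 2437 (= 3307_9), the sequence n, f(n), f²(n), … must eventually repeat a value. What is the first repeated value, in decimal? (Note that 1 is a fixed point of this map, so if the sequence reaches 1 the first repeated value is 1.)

1

2437 = (3,3,0,7)_9 → 3³ + 3³ + 0³ + 7³ = 397
397 = (4,8,1)_9 → 4³ + 8³ + 1³ = 577
577 = (7,1,1)_9 → 7³ + 1³ + 1³ = 345
345 = (4,2,3)_9 → 4³ + 2³ + 3³ = 99
99 = (1,2,0)_9 → 1³ + 2³ + 0³ = 9
9 = (1,0)_9 → 1³ + 0³ = 1  — reached the fixed point 1.
1 → 1, so 1 is the first repeated value.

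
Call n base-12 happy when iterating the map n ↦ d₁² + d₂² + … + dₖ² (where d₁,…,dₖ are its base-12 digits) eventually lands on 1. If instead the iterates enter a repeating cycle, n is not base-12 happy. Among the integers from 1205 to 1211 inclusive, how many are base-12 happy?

1205: 1205 → 105 → 145 → 2 → 4 → 16 → 17 → 26 → 8 → 64 → 41 → 34 → 104 → 128 → 164 → 66 → 61 → 26  (repeats 26)
1206: 1206 → 116 → 145 → 2 → 4 → 16 → 17 → 26 → 8 → 64 → 41 → 34 → 104 → 128 → 164 → 66 → 61 → 26  (repeats 26)
1207: 1207 → 129 → 181 → 11 → 121 → 101 → 89 → 74 → 40 → 25 → 5 → 25  (repeats 25)
1208: 1208 → 144 → 1  (reaches 1)
1209: 1209 → 161 → 27 → 13 → 2 → 4 → 16 → 17 → 26 → 8 → 64 → 41 → 34 → 104 → 128 → 164 → 66 → 61 → 26  (repeats 26)
1210: 1210 → 180 → 10 → 100 → 80 → 100  (repeats 100)
1211: 1211 → 201 → 98 → 68 → 89 → 74 → 40 → 25 → 5 → 25  (repeats 25)
base-12 happy: 1208

1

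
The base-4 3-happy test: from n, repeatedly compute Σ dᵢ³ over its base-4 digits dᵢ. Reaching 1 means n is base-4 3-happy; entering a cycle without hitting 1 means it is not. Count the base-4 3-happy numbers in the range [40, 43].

1

40: 40 → 16 → 1  — base-4 3-happy
41: 41 → 17 → 2 → 8 → 8  — not base-4 3-happy
42: 42 → 24 → 9 → 9  — not base-4 3-happy
43: 43 → 43  — not base-4 3-happy
base-4 3-happy: 40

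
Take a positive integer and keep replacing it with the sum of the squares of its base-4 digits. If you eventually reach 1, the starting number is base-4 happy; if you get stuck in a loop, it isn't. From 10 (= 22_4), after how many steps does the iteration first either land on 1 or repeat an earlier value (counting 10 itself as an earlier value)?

10 = (2,2)_4 → 8
8 = (2,0)_4 → 4
4 = (1,0)_4 → 1  — reached 1.
That took 3 steps.

3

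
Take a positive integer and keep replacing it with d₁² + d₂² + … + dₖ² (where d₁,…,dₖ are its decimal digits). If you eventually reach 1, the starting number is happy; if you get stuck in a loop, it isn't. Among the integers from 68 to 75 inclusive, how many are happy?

68: 68 → 100 → 1  (reaches 1)
69: 69 → 117 → 51 → 26 → 40 → 16 → 37 → 58 → 89 → 145 → 42 → 20 → 4 → 16  (repeats 16)
70: 70 → 49 → 97 → 130 → 10 → 1  (reaches 1)
71: 71 → 50 → 25 → 29 → 85 → 89 → 145 → 42 → 20 → 4 → 16 → 37 → 58 → 89  (repeats 89)
72: 72 → 53 → 34 → 25 → 29 → 85 → 89 → 145 → 42 → 20 → 4 → 16 → 37 → 58 → 89  (repeats 89)
73: 73 → 58 → 89 → 145 → 42 → 20 → 4 → 16 → 37 → 58  (repeats 58)
74: 74 → 65 → 61 → 37 → 58 → 89 → 145 → 42 → 20 → 4 → 16 → 37  (repeats 37)
75: 75 → 74 → 65 → 61 → 37 → 58 → 89 → 145 → 42 → 20 → 4 → 16 → 37  (repeats 37)
happy: 68, 70

2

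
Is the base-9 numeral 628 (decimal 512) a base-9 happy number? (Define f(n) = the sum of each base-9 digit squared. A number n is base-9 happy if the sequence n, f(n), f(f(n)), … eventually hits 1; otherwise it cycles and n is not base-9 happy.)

512 = (6,2,8)_9 → 6² + 2² + 8² = 104
104 = (1,2,5)_9 → 1² + 2² + 5² = 30
30 = (3,3)_9 → 3² + 3² = 18
18 = (2,0)_9 → 2² + 0² = 4
4 = (4)_9 → 4² = 16
16 = (1,7)_9 → 1² + 7² = 50
50 = (5,5)_9 → 5² + 5² = 50  — 50 already seen; the sequence cycles without reaching 1.

not base-9 happy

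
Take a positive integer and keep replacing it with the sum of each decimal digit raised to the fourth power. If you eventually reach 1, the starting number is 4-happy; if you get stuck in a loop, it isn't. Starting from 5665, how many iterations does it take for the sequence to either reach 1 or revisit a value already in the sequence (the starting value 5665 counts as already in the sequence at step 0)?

9

5665 → 5⁴ + 6⁴ + 6⁴ + 5⁴ = 625 + 1296 + 1296 + 625 = 3842
3842 → 3⁴ + 8⁴ + 4⁴ + 2⁴ = 81 + 4096 + 256 + 16 = 4449
4449 → 4⁴ + 4⁴ + 4⁴ + 9⁴ = 256 + 256 + 256 + 6561 = 7329
7329 → 7⁴ + 3⁴ + 2⁴ + 9⁴ = 2401 + 81 + 16 + 6561 = 9059
9059 → 9⁴ + 0⁴ + 5⁴ + 9⁴ = 6561 + 0 + 625 + 6561 = 13747
13747 → 1⁴ + 3⁴ + 7⁴ + 4⁴ + 7⁴ = 1 + 81 + 2401 + 256 + 2401 = 5140
5140 → 5⁴ + 1⁴ + 4⁴ + 0⁴ = 625 + 1 + 256 + 0 = 882
882 → 8⁴ + 8⁴ + 2⁴ = 4096 + 4096 + 16 = 8208
8208 → 8⁴ + 2⁴ + 0⁴ + 8⁴ = 4096 + 16 + 0 + 4096 = 8208  — 8208 repeats.
That took 9 steps.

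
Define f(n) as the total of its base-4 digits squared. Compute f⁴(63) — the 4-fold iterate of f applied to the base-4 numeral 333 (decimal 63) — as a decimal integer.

10

63 = (3,3,3)_4 → 27
27 = (1,2,3)_4 → 14
14 = (3,2)_4 → 13
13 = (3,1)_4 → 10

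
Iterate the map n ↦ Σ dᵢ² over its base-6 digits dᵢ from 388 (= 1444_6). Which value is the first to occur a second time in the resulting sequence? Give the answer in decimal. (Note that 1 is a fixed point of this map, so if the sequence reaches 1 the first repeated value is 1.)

1

388 = (1,4,4,4)_6 → 1² + 4² + 4² + 4² = 1 + 16 + 16 + 16 = 49
49 = (1,2,1)_6 → 1² + 2² + 1² = 1 + 4 + 1 = 6
6 = (1,0)_6 → 1² + 0² = 1 + 0 = 1  — reached the fixed point 1.
1 → 1, so 1 is the first repeated value.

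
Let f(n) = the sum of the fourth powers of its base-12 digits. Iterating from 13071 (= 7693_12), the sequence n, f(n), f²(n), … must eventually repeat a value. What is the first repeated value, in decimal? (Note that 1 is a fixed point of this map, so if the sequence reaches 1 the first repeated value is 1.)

13071 = (7,6,9,3)_12 → 7⁴ + 6⁴ + 9⁴ + 3⁴ = 10339
10339 = (5,11,9,7)_12 → 5⁴ + 11⁴ + 9⁴ + 7⁴ = 24228
24228 = (1,2,0,3,0)_12 → 1⁴ + 2⁴ + 0⁴ + 3⁴ + 0⁴ = 98
98 = (8,2)_12 → 8⁴ + 2⁴ = 4112
4112 = (2,4,6,8)_12 → 2⁴ + 4⁴ + 6⁴ + 8⁴ = 5664
5664 = (3,3,4,0)_12 → 3⁴ + 3⁴ + 4⁴ + 0⁴ = 418
418 = (2,10,10)_12 → 2⁴ + 10⁴ + 10⁴ = 20016
20016 = (11,7,0,0)_12 → 11⁴ + 7⁴ + 0⁴ + 0⁴ = 17042
17042 = (9,10,4,2)_12 → 9⁴ + 10⁴ + 4⁴ + 2⁴ = 16833
16833 = (9,8,10,9)_12 → 9⁴ + 8⁴ + 10⁴ + 9⁴ = 27218
27218 = (1,3,9,0,2)_12 → 1⁴ + 3⁴ + 9⁴ + 0⁴ + 2⁴ = 6659
6659 = (3,10,2,11)_12 → 3⁴ + 10⁴ + 2⁴ + 11⁴ = 24738
24738 = (1,2,3,9,6)_12 → 1⁴ + 2⁴ + 3⁴ + 9⁴ + 6⁴ = 7955
7955 = (4,7,2,11)_12 → 4⁴ + 7⁴ + 2⁴ + 11⁴ = 17314
17314 = (10,0,2,10)_12 → 10⁴ + 0⁴ + 2⁴ + 10⁴ = 20016  — 20016 already appeared earlier.

20016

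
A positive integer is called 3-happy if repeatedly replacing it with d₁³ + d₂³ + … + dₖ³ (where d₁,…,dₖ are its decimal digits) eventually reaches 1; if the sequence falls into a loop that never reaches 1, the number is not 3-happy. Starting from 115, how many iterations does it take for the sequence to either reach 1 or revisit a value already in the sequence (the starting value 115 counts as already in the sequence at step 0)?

5

115 → 1³ + 1³ + 5³ = 1 + 1 + 125 = 127
127 → 1³ + 2³ + 7³ = 1 + 8 + 343 = 352
352 → 3³ + 5³ + 2³ = 27 + 125 + 8 = 160
160 → 1³ + 6³ + 0³ = 1 + 216 + 0 = 217
217 → 2³ + 1³ + 7³ = 8 + 1 + 343 = 352  — 352 repeats.
That took 5 steps.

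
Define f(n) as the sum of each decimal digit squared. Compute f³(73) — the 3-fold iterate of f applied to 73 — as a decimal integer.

73 → 7² + 3² = 58
58 → 5² + 8² = 89
89 → 8² + 9² = 145

145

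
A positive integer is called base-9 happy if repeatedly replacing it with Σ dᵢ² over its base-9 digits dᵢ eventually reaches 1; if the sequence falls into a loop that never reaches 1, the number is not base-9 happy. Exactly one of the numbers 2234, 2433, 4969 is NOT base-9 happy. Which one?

2234: 2234 → 38 → 20 → 8 → 64 → 50 → 50  — repeats 50 (not base-9 happy)
2433: 2433 → 27 → 9 → 1  — reaches 1 (base-9 happy)
4969: 4969 → 95 → 27 → 9 → 1  — reaches 1 (base-9 happy)

2234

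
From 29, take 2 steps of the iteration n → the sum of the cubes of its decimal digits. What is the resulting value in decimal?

713

29 → 2³ + 9³ = 737
737 → 7³ + 3³ + 7³ = 713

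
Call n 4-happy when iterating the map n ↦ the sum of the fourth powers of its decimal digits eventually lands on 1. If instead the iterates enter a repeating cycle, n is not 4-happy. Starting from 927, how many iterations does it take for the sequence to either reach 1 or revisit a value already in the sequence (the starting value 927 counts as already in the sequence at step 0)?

927 → 9⁴ + 2⁴ + 7⁴ = 6561 + 16 + 2401 = 8978
8978 → 8⁴ + 9⁴ + 7⁴ + 8⁴ = 4096 + 6561 + 2401 + 4096 = 17154
17154 → 1⁴ + 7⁴ + 1⁴ + 5⁴ + 4⁴ = 1 + 2401 + 1 + 625 + 256 = 3284
3284 → 3⁴ + 2⁴ + 8⁴ + 4⁴ = 81 + 16 + 4096 + 256 = 4449
4449 → 4⁴ + 4⁴ + 4⁴ + 9⁴ = 256 + 256 + 256 + 6561 = 7329
7329 → 7⁴ + 3⁴ + 2⁴ + 9⁴ = 2401 + 81 + 16 + 6561 = 9059
9059 → 9⁴ + 0⁴ + 5⁴ + 9⁴ = 6561 + 0 + 625 + 6561 = 13747
13747 → 1⁴ + 3⁴ + 7⁴ + 4⁴ + 7⁴ = 1 + 81 + 2401 + 256 + 2401 = 5140
5140 → 5⁴ + 1⁴ + 4⁴ + 0⁴ = 625 + 1 + 256 + 0 = 882
882 → 8⁴ + 8⁴ + 2⁴ = 4096 + 4096 + 16 = 8208
8208 → 8⁴ + 2⁴ + 0⁴ + 8⁴ = 4096 + 16 + 0 + 4096 = 8208  — 8208 repeats.
That took 11 steps.

11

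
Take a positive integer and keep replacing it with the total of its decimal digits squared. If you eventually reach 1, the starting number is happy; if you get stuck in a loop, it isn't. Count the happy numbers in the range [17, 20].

17: 17 → 50 → 25 → 29 → 85 → 89 → 145 → 42 → 20 → 4 → 16 → 37 → 58 → 89  — not happy
18: 18 → 65 → 61 → 37 → 58 → 89 → 145 → 42 → 20 → 4 → 16 → 37  — not happy
19: 19 → 82 → 68 → 100 → 1  — happy
20: 20 → 4 → 16 → 37 → 58 → 89 → 145 → 42 → 20  — not happy
happy: 19

1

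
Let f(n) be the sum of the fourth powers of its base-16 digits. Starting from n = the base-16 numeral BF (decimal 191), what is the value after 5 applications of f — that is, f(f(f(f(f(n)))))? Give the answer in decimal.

191 = (11,15)_16 → 11⁴ + 15⁴ = 14641 + 50625 = 65266
65266 = (15,14,15,2)_16 → 15⁴ + 14⁴ + 15⁴ + 2⁴ = 50625 + 38416 + 50625 + 16 = 139682
139682 = (2,2,1,10,2)_16 → 2⁴ + 2⁴ + 1⁴ + 10⁴ + 2⁴ = 16 + 16 + 1 + 10000 + 16 = 10049
10049 = (2,7,4,1)_16 → 2⁴ + 7⁴ + 4⁴ + 1⁴ = 16 + 2401 + 256 + 1 = 2674
2674 = (10,7,2)_16 → 10⁴ + 7⁴ + 2⁴ = 10000 + 2401 + 16 = 12417

12417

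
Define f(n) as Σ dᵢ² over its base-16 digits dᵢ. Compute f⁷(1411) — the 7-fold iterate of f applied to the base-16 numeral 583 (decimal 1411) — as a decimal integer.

1411 = (5,8,3)_16 → 98
98 = (6,2)_16 → 40
40 = (2,8)_16 → 68
68 = (4,4)_16 → 32
32 = (2,0)_16 → 4
4 = (4)_16 → 16
16 = (1,0)_16 → 1

1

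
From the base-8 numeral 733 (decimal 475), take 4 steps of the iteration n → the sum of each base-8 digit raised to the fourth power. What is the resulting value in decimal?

273

475 = (7,3,3)_8 → 7⁴ + 3⁴ + 3⁴ = 2401 + 81 + 81 = 2563
2563 = (5,0,0,3)_8 → 5⁴ + 0⁴ + 0⁴ + 3⁴ = 625 + 0 + 0 + 81 = 706
706 = (1,3,0,2)_8 → 1⁴ + 3⁴ + 0⁴ + 2⁴ = 1 + 81 + 0 + 16 = 98
98 = (1,4,2)_8 → 1⁴ + 4⁴ + 2⁴ = 1 + 256 + 16 = 273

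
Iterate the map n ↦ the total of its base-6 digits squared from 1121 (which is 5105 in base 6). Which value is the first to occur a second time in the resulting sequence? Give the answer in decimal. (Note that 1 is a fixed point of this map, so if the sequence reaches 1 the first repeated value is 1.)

1121 = (5,1,0,5)_6 → 5² + 1² + 0² + 5² = 25 + 1 + 0 + 25 = 51
51 = (1,2,3)_6 → 1² + 2² + 3² = 1 + 4 + 9 = 14
14 = (2,2)_6 → 2² + 2² = 4 + 4 = 8
8 = (1,2)_6 → 1² + 2² = 1 + 4 = 5
5 = (5)_6 → 5² = 25
25 = (4,1)_6 → 4² + 1² = 16 + 1 = 17
17 = (2,5)_6 → 2² + 5² = 4 + 25 = 29
29 = (4,5)_6 → 4² + 5² = 16 + 25 = 41
41 = (1,0,5)_6 → 1² + 0² + 5² = 1 + 0 + 25 = 26
26 = (4,2)_6 → 4² + 2² = 16 + 4 = 20
20 = (3,2)_6 → 3² + 2² = 9 + 4 = 13
13 = (2,1)_6 → 2² + 1² = 4 + 1 = 5  — 5 already appeared earlier.

5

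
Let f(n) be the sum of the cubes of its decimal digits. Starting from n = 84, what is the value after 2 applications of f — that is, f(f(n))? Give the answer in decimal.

684

84 → 8³ + 4³ = 576
576 → 5³ + 7³ + 6³ = 684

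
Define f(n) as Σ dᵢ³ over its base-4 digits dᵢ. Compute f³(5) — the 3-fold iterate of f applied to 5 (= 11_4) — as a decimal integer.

5 = (1,1)_4 → 2
2 = (2)_4 → 8
8 = (2,0)_4 → 8

8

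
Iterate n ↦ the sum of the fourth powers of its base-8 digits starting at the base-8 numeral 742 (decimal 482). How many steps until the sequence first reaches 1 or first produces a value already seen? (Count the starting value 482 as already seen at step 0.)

9

482 = (7,4,2)_8 → 7⁴ + 4⁴ + 2⁴ = 2401 + 256 + 16 = 2673
2673 = (5,1,6,1)_8 → 5⁴ + 1⁴ + 6⁴ + 1⁴ = 625 + 1 + 1296 + 1 = 1923
1923 = (3,6,0,3)_8 → 3⁴ + 6⁴ + 0⁴ + 3⁴ = 81 + 1296 + 0 + 81 = 1458
1458 = (2,6,6,2)_8 → 2⁴ + 6⁴ + 6⁴ + 2⁴ = 16 + 1296 + 1296 + 16 = 2624
2624 = (5,1,0,0)_8 → 5⁴ + 1⁴ + 0⁴ + 0⁴ = 625 + 1 + 0 + 0 = 626
626 = (1,1,6,2)_8 → 1⁴ + 1⁴ + 6⁴ + 2⁴ = 1 + 1 + 1296 + 16 = 1314
1314 = (2,4,4,2)_8 → 2⁴ + 4⁴ + 4⁴ + 2⁴ = 16 + 256 + 256 + 16 = 544
544 = (1,0,4,0)_8 → 1⁴ + 0⁴ + 4⁴ + 0⁴ = 1 + 0 + 256 + 0 = 257
257 = (4,0,1)_8 → 4⁴ + 0⁴ + 1⁴ = 256 + 0 + 1 = 257  — 257 repeats.
That took 9 steps.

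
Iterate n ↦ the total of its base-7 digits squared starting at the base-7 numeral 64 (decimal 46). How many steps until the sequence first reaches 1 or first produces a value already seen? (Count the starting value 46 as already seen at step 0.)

46 = (6,4)_7 → 6² + 4² = 36 + 16 = 52
52 = (1,0,3)_7 → 1² + 0² + 3² = 1 + 0 + 9 = 10
10 = (1,3)_7 → 1² + 3² = 1 + 9 = 10  — 10 repeats.
That took 3 steps.

3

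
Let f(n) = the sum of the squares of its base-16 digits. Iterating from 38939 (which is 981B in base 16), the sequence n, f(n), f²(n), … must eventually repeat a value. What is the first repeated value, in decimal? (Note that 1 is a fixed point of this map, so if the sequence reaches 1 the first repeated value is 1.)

38939 = (9,8,1,11)_16 → 9² + 8² + 1² + 11² = 81 + 64 + 1 + 121 = 267
267 = (1,0,11)_16 → 1² + 0² + 11² = 1 + 0 + 121 = 122
122 = (7,10)_16 → 7² + 10² = 49 + 100 = 149
149 = (9,5)_16 → 9² + 5² = 81 + 25 = 106
106 = (6,10)_16 → 6² + 10² = 36 + 100 = 136
136 = (8,8)_16 → 8² + 8² = 64 + 64 = 128
128 = (8,0)_16 → 8² + 0² = 64 + 0 = 64
64 = (4,0)_16 → 4² + 0² = 16 + 0 = 16
16 = (1,0)_16 → 1² + 0² = 1 + 0 = 1  — reached the fixed point 1.
1 → 1, so 1 is the first repeated value.

1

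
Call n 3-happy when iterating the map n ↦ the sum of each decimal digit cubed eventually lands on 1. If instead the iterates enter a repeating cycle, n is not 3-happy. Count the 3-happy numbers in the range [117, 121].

117: 117 → 345 → 216 → 225 → 141 → 66 → 432 → 99 → 1458 → 702 → 351 → 153 → 153  — not 3-happy
118: 118 → 514 → 190 → 730 → 370 → 370  — not 3-happy
119: 119 → 731 → 371 → 371  — not 3-happy
120: 120 → 9 → 729 → 1080 → 513 → 153 → 153  — not 3-happy
121: 121 → 10 → 1  — 3-happy
3-happy: 121

1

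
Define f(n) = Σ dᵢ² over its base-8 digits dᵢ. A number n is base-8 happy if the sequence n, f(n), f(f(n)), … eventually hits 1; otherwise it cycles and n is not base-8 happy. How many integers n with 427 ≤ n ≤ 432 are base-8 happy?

427: 427 → 70 → 37 → 41 → 26 → 13 → 26  (repeats 26)
428: 428 → 77 → 27 → 18 → 8 → 1  (reaches 1)
429: 429 → 86 → 41 → 26 → 13 → 26  (repeats 26)
430: 430 → 97 → 18 → 8 → 1  (reaches 1)
431: 431 → 110 → 62 → 85 → 30 → 45 → 50 → 40 → 25 → 10 → 5 → 25  (repeats 25)
432: 432 → 72 → 2 → 4 → 16 → 4  (repeats 4)
base-8 happy: 428, 430

2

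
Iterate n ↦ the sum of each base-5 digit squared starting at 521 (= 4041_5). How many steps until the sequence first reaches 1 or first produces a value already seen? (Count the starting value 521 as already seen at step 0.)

4

521 = (4,0,4,1)_5 → 4² + 0² + 4² + 1² = 16 + 0 + 16 + 1 = 33
33 = (1,1,3)_5 → 1² + 1² + 3² = 1 + 1 + 9 = 11
11 = (2,1)_5 → 2² + 1² = 4 + 1 = 5
5 = (1,0)_5 → 1² + 0² = 1 + 0 = 1  — reached 1.
That took 4 steps.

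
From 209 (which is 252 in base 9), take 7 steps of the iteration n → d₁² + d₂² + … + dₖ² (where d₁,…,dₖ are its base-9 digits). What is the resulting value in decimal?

209 = (2,5,2)_9 → 2² + 5² + 2² = 33
33 = (3,6)_9 → 3² + 6² = 45
45 = (5,0)_9 → 5² + 0² = 25
25 = (2,7)_9 → 2² + 7² = 53
53 = (5,8)_9 → 5² + 8² = 89
89 = (1,0,8)_9 → 1² + 0² + 8² = 65
65 = (7,2)_9 → 7² + 2² = 53

53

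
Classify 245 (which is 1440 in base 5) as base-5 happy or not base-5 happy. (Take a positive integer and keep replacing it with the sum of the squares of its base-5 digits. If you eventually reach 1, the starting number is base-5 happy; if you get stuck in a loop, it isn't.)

base-5 happy

245 = (1,4,4,0)_5 → 1² + 4² + 4² + 0² = 1 + 16 + 16 + 0 = 33
33 = (1,1,3)_5 → 1² + 1² + 3² = 1 + 1 + 9 = 11
11 = (2,1)_5 → 2² + 1² = 4 + 1 = 5
5 = (1,0)_5 → 1² + 0² = 1 + 0 = 1  — reached 1.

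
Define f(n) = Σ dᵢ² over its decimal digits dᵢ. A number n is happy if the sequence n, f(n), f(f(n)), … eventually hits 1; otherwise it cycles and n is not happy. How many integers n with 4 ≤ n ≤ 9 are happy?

1

4: 4 → 16 → 37 → 58 → 89 → 145 → 42 → 20 → 4  (repeats 4)
5: 5 → 25 → 29 → 85 → 89 → 145 → 42 → 20 → 4 → 16 → 37 → 58 → 89  (repeats 89)
6: 6 → 36 → 45 → 41 → 17 → 50 → 25 → 29 → 85 → 89 → 145 → 42 → 20 → 4 → 16 → 37 → 58 → 89  (repeats 89)
7: 7 → 49 → 97 → 130 → 10 → 1  (reaches 1)
8: 8 → 64 → 52 → 29 → 85 → 89 → 145 → 42 → 20 → 4 → 16 → 37 → 58 → 89  (repeats 89)
9: 9 → 81 → 65 → 61 → 37 → 58 → 89 → 145 → 42 → 20 → 4 → 16 → 37  (repeats 37)
happy: 7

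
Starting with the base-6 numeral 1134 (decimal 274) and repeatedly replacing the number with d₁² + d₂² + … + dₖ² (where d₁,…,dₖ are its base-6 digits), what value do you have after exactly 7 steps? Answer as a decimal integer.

20

274 = (1,1,3,4)_6 → 27
27 = (4,3)_6 → 25
25 = (4,1)_6 → 17
17 = (2,5)_6 → 29
29 = (4,5)_6 → 41
41 = (1,0,5)_6 → 26
26 = (4,2)_6 → 20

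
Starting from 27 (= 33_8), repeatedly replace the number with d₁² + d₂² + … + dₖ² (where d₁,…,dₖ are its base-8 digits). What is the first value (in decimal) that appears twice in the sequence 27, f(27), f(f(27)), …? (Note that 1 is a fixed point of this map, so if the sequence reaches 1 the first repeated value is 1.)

1

27 = (3,3)_8 → 18
18 = (2,2)_8 → 8
8 = (1,0)_8 → 1  — reached the fixed point 1.
1 → 1, so 1 is the first repeated value.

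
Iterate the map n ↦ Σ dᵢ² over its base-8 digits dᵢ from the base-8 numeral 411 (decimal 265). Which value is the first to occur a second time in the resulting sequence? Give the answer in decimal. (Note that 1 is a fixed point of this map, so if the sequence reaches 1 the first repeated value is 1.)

1

265 = (4,1,1)_8 → 18
18 = (2,2)_8 → 8
8 = (1,0)_8 → 1  — reached the fixed point 1.
1 → 1, so 1 is the first repeated value.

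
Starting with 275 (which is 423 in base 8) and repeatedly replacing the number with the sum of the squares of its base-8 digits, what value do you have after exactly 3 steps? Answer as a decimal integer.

20

275 = (4,2,3)_8 → 29
29 = (3,5)_8 → 34
34 = (4,2)_8 → 20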